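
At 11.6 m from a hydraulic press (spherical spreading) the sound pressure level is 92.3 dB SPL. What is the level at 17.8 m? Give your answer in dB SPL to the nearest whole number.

Point-source attenuation: ΔL = 20·log₁₀(r₂/r₁) = 20·log₁₀(17.8/11.6) = 3.719 dB.
L₂ = 92.3 − 20·log₁₀(17.8/11.6) = 92.3 − 3.719 = 88.58 dB SPL.

89 dB SPL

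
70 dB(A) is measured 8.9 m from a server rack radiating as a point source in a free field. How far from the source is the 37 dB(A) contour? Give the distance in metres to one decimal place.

397.5 m

For a point source L₁ − L₂ = 20·log₁₀(r₂/r₁), so r₂ = r₁·10^((L₁−L₂)/20).
r₂ = 8.9·10^((70−37)/20) = 8.9·10^(33.0/20) = 397.55 m.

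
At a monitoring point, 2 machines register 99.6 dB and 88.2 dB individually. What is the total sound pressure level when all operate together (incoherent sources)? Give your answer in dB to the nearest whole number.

100 dB

For uncorrelated sources the intensities add, so convert each level to linear form, sum, and take 10·log₁₀ of the total.
Σ 10^(L/10) = 10^(99.6/10) + 10^(88.2/10) = 9.781e+09.
L_total = 10·log₁₀(9.781e+09) = 99.90 dB.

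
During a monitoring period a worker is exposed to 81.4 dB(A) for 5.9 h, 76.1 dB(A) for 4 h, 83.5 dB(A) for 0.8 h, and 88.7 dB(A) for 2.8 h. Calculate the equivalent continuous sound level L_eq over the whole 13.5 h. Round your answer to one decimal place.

83.8 dB(A)

The energy average is taken in the linear domain: L_eq = 10·log₁₀[(Σ tᵢ·10^(Lᵢ/10))/T], T = 13.5 h.
Σ tᵢ·10^(Lᵢ/10) = 5.9·10^(81.4/10) + 4·10^(76.1/10) + 0.8·10^(83.5/10) + 2.8·10^(88.7/10) = 3.232e+09.
L_eq = 10·log₁₀(3.232e+09/13.5) = 83.79 dB(A).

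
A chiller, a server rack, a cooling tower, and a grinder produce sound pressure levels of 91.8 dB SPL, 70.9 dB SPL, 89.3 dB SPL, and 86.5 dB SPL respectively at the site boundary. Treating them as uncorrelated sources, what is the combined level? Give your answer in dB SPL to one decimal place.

Incoherent sources combine by intensity addition: L_total = 10·log₁₀(Σ 10^(L_i/10)).
Σ 10^(L/10) = 10^(91.8/10) + 10^(70.9/10) + 10^(89.3/10) + 10^(86.5/10) = 2.824e+09.
L_total = 10·log₁₀(2.824e+09) = 94.51 dB SPL.

94.5 dB SPL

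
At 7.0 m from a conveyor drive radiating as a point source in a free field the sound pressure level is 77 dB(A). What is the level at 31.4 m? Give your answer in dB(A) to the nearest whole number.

64 dB(A)

Point-source attenuation: ΔL = 20·log₁₀(r₂/r₁) = 20·log₁₀(31.4/7.0) = 13.037 dB.
L₂ = 77 − 20·log₁₀(31.4/7.0) = 77 − 13.037 = 63.96 dB(A).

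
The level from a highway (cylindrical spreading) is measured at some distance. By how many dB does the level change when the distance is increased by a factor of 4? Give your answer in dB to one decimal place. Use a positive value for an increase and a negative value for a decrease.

With cylindrical spreading the level changes by −10·log₁₀(r₂/r₁).
ΔL = −10·log₁₀(4) = -6.02 dB.

-6.0 dB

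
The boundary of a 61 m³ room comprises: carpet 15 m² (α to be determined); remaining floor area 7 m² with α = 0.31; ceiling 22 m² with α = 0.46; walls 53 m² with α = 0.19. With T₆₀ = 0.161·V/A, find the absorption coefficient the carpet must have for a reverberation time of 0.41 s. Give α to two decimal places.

Required total absorption A = 0.161·61/0.41 = 23.95 m².
Absorption from the other surfaces = 7·0.31 + 22·0.46 + 53·0.19 = 22.36 m², so the carpet must supply 1.59 m² over 15 m².
α = 1.59/15 = 0.106.

0.11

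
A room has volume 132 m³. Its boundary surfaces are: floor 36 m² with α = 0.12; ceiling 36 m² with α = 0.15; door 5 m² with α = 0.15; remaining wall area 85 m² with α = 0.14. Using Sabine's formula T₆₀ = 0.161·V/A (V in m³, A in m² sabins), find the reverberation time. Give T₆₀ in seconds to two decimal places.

Summing Sᵢαᵢ: 36·0.12 + 36·0.15 + 5·0.15 + 85·0.14 = 22.37 m².
T₆₀ = 0.161 × 132 / 22.37 = 0.950 s.

0.95 s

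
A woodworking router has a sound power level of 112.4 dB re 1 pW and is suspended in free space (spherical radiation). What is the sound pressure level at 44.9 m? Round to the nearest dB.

68 dB

Free-field spherical radiation: L_p = L_w − 10·log₁₀(4π·r²), r = 44.9 m.
4π·r² = 2.533e+04 m², 10·log₁₀ of that is 44.037 dB.
L_p = 112.4 − 44.037 = 68.36 dB.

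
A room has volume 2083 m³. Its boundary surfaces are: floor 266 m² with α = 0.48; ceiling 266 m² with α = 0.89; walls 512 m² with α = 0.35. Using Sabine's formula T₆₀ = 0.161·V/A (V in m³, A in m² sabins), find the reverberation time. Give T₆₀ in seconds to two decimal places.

A = Σ Sᵢαᵢ = 266·0.48 + 266·0.89 + 512·0.35 = 543.62 m².
T₆₀ = 0.161·V/A = 0.161·2083/543.62 = 0.617 s.

0.62 s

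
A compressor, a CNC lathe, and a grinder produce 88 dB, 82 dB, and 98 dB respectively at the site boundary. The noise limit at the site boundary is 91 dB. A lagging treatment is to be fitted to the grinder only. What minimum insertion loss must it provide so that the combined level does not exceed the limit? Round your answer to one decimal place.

11.3 dB

Fixed contribution from the other sources: Σ 10^(L/10) = 10^(88/10) + 10^(82/10) = 7.894e+08 (88.97 dB).
To meet 91 dB overall, the treated grinder may contribute at most 10^(91/10) − 7.894e+08 = 4.695e+08, i.e. 86.72 dB.
Required insertion loss = 98 − 86.72 = 11.28 dB.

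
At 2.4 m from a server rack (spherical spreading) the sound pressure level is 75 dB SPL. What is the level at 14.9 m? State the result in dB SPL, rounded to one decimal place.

59.1 dB SPL

Spherical spreading from a point source gives a 20·log₁₀(r₂/r₁) drop.
L₂ = 75 − 20·log₁₀(14.9/2.4) = 75 − 15.860 = 59.14 dB SPL.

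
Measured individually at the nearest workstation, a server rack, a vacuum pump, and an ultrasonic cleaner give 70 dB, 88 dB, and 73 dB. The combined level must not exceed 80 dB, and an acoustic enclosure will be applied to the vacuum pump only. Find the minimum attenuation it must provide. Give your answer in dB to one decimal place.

9.5 dB

Fixed contribution from the other sources: Σ 10^(L/10) = 10^(70/10) + 10^(73/10) = 2.995e+07 (74.76 dB).
The limit corresponds to 10^(80/10) = 1.000e+08; subtracting the fixed part leaves 7.005e+07 for the vacuum pump, i.e. 78.45 dB.
So the vacuum pump must be reduced from 88 to 78.45 dB: IL = 9.55 dB.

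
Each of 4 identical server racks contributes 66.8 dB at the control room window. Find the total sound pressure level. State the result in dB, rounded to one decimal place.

72.8 dB

With 4 equal, uncorrelated contributions the intensity is 4× that of one unit, giving a rise of 10·log₁₀ 4.
L_total = 66.8 + 10·log₁₀(4) = 66.8 + 6.021 = 72.82 dB.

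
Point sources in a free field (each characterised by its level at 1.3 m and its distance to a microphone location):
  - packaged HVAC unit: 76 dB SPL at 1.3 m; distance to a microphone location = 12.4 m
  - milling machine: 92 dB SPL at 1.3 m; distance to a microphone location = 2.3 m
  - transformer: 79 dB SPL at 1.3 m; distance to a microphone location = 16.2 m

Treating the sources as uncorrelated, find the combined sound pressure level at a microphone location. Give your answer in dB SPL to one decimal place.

First find each source's level at the receiver (point-source: −20·log₁₀(r/r_ref)), then combine on an intensity basis.
packaged HVAC unit: 76 − 20·log₁₀(12.4/1.3) = 76 − 19.59 = 56.41 dB SPL.
milling machine: 92 − 20·log₁₀(2.3/1.3) = 92 − 4.96 = 87.04 dB SPL.
transformer: 79 − 20·log₁₀(16.2/1.3) = 79 − 21.91 = 57.09 dB SPL.
Σ 10^(L/10) = 5.073e+08 → L_total = 10·log₁₀(5.073e+08) = 87.05 dB SPL.

87.1 dB SPL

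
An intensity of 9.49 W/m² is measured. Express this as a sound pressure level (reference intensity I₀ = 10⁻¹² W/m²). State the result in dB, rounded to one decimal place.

129.8 dB

I/I₀ = 9.49/10⁻¹² = 9.49×10^12, and L = 10·log₁₀(I/I₀).
L = 10·(0.9773 + 12) = 129.77 dB.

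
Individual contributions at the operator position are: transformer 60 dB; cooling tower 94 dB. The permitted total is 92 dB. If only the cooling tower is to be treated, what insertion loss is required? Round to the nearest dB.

Everything except the cooling tower sums to 10^(60/10) = 1.000e+06 in linear terms, 60.00 dB.
The limit corresponds to 10^(92/10) = 1.585e+09; subtracting the fixed part leaves 1.584e+09 for the cooling tower, i.e. 92.00 dB.
So the cooling tower must be reduced from 94 to 92.00 dB: IL = 2.00 dB.

2 dB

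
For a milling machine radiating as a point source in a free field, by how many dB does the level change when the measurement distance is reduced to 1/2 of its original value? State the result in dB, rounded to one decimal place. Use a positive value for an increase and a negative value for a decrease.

+6.0 dB

A point source loses 6 dB per doubling of distance; generally ΔL = −20·log₁₀(r₂/r₁).
ΔL = −20·log₁₀(0.5) = +6.02 dB.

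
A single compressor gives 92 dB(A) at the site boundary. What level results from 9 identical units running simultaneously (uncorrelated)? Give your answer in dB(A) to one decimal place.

101.5 dB(A)

With 9 equal, uncorrelated contributions the intensity is 9× that of one unit, giving a rise of 10·log₁₀ 9.
L_total = 92 + 10·log₁₀(9) = 92 + 9.542 = 101.54 dB(A).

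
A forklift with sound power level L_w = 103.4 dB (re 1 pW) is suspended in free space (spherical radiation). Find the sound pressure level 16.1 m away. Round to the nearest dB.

68 dB

Free-field spherical radiation: L_p = L_w − 10·log₁₀(4π·r²), r = 16.1 m.
4π·r² = 3257 m², 10·log₁₀ of that is 35.129 dB.
L_p = 103.4 − 35.129 = 68.27 dB.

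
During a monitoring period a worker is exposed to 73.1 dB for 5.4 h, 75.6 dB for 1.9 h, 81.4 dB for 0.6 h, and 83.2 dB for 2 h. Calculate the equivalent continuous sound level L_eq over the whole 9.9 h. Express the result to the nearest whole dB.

78 dB

Weight each interval's intensity by its duration and average over T = 9.9 h:
Σ tᵢ·10^(Lᵢ/10) = 5.4·10^(73.1/10) + 1.9·10^(75.6/10) + 0.6·10^(81.4/10) + 2·10^(83.2/10) = 6.799e+08.
L_eq = 10·log₁₀(6.799e+08/9.9) = 78.37 dB.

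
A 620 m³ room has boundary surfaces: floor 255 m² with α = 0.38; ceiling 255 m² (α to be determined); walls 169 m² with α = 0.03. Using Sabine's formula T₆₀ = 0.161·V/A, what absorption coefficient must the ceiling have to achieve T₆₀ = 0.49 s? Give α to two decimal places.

0.40

Required total absorption A = 0.161·620/0.49 = 203.71 m².
Absorption from the other surfaces = 255·0.38 + 169·0.03 = 101.97 m², so the ceiling must supply 101.74 m² over 255 m².
α = 101.74/255 = 0.399.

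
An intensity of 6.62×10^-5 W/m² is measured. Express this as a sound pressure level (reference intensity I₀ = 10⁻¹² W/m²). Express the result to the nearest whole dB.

78 dB

I/I₀ = 6.62×10^-5/10⁻¹² = 6.62×10^7, and L = 10·log₁₀(I/I₀).
L = 10·(0.8209 + 7) = 78.21 dB.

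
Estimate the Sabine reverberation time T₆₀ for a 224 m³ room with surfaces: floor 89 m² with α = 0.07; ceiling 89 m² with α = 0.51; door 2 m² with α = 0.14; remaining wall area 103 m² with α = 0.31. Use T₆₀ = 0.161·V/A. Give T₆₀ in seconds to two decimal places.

0.43 s

A = Σ Sᵢαᵢ = 89·0.07 + 89·0.51 + 2·0.14 + 103·0.31 = 83.83 m².
T₆₀ = 0.161 × 224 / 83.83 = 0.430 s.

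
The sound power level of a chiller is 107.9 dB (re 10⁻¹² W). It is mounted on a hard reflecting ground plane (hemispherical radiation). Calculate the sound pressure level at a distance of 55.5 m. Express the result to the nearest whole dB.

L_p = L_w − 10·log₁₀(2π·r²) with r = 55.5 m.
2π·r² = 1.935e+04 m², 10·log₁₀ of that is 42.868 dB.
L_p = 107.9 − 42.868 = 65.03 dB.

65 dB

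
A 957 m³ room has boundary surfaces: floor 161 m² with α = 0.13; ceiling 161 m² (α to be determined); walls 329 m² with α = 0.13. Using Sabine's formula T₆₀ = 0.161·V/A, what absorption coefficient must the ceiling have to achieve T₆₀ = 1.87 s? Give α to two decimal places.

0.12

From T₆₀ = 0.161·V/A, the target T₆₀ = 1.87 s needs A = 0.161·957/1.87 = 82.39 m².
Absorption from the other surfaces = 161·0.13 + 329·0.13 = 63.70 m², so the ceiling must supply 18.69 m² over 161 m².
α = 18.69/161 = 0.116.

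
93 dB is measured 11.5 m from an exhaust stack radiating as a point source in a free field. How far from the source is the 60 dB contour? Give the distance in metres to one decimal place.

Point-source spreading drops the level by 20·log₁₀(r₂/r₁); inverting, r₂/r₁ = 10^(ΔL/20).
r₂ = 11.5·10^((93−60)/20) = 11.5·10^(33.0/20) = 513.69 m.

513.7 m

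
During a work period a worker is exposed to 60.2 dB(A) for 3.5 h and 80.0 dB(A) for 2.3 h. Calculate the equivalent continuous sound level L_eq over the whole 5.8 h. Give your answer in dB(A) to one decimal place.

76.1 dB(A)

Weight each interval's intensity by its duration and average over T = 5.8 h:
Σ tᵢ·10^(Lᵢ/10) = 3.5·10^(60.2/10) + 2.3·10^(80.0/10) = 2.337e+08.
L_eq = 10·log₁₀(2.337e+08/5.8) = 76.05 dB(A).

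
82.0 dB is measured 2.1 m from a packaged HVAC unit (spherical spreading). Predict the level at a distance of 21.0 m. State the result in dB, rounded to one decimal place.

62.0 dB

Spherical spreading from a point source gives a 20·log₁₀(r₂/r₁) drop.
L₂ = 82.0 − 20·log₁₀(21.0/2.1) = 82.0 − 20.000 = 62.00 dB.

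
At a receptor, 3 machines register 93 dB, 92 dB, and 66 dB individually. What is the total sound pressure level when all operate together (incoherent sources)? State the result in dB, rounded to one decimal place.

95.5 dB

For uncorrelated sources the intensities add, so convert each level to linear form, sum, and take 10·log₁₀ of the total.
Σ 10^(L/10) = 10^(93/10) + 10^(92/10) + 10^(66/10) = 3.584e+09.
L_total = 10·log₁₀(3.584e+09) = 95.54 dB.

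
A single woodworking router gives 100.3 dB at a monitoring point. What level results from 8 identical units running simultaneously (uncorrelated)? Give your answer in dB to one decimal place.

109.3 dB

With 8 equal, uncorrelated contributions the intensity is 8× that of one unit, giving a rise of 10·log₁₀ 8.
L_total = 100.3 + 10·log₁₀(8) = 100.3 + 9.031 = 109.33 dB.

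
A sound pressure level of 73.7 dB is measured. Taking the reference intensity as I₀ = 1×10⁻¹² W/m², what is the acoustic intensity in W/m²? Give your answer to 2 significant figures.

2.3e-05 W/m²

I = I₀·10^(L/10) = 10⁻¹² × 10^(73.7/10) = 10^(-4.630).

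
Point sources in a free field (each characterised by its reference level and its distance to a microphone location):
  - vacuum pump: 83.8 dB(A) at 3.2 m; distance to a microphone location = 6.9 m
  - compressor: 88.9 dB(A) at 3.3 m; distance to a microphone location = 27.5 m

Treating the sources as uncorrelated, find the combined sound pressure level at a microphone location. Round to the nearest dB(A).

78 dB(A)

Apply inverse-square spreading to bring every level to the receiver, then sum 10^(L/10).
vacuum pump: 83.8 − 20·log₁₀(6.9/3.2) = 83.8 − 6.67 = 77.13 dB(A).
compressor: 88.9 − 20·log₁₀(27.5/3.3) = 88.9 − 18.42 = 70.48 dB(A).
Σ 10^(L/10) = 6.277e+07 → L_total = 10·log₁₀(6.277e+07) = 77.98 dB(A).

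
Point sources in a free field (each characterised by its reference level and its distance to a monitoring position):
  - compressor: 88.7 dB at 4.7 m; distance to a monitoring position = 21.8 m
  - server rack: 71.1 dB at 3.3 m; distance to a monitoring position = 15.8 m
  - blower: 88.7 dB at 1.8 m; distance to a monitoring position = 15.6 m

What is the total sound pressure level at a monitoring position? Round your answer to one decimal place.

First find each source's level at the receiver (point-source: −20·log₁₀(r/r_ref)), then combine on an intensity basis.
compressor: 88.7 − 20·log₁₀(21.8/4.7) = 88.7 − 13.33 = 75.37 dB.
server rack: 71.1 − 20·log₁₀(15.8/3.3) = 71.1 − 13.60 = 57.50 dB.
blower: 88.7 − 20·log₁₀(15.6/1.8) = 88.7 − 18.76 = 69.94 dB.
Σ 10^(L/10) = 4.489e+07 → L_total = 10·log₁₀(4.489e+07) = 76.52 dB.

76.5 dB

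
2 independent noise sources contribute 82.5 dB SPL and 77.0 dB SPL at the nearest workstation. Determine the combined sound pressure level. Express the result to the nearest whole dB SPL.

For uncorrelated sources the intensities add, so convert each level to linear form, sum, and take 10·log₁₀ of the total.
Σ 10^(L/10) = 10^(82.5/10) + 10^(77.0/10) = 2.279e+08.
L_total = 10·log₁₀(2.279e+08) = 83.58 dB SPL.

84 dB SPL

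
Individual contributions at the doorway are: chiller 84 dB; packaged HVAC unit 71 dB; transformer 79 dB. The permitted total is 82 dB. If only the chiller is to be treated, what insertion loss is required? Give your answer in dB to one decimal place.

5.8 dB

The untreated sources together contribute 10^(71/10) + 10^(79/10) = 9.202e+07, i.e. 79.64 dB.
The limit corresponds to 10^(82/10) = 1.585e+08; subtracting the fixed part leaves 6.647e+07 for the chiller, i.e. 78.23 dB.
So the chiller must be reduced from 84 to 78.23 dB: IL = 5.77 dB.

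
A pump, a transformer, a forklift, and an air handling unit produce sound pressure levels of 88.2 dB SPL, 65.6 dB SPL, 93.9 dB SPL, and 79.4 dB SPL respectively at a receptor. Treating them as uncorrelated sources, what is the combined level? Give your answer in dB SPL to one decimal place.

95.1 dB SPL

Incoherent sources combine by intensity addition: L_total = 10·log₁₀(Σ 10^(L_i/10)).
Σ 10^(L/10) = 10^(88.2/10) + 10^(65.6/10) + 10^(93.9/10) + 10^(79.4/10) = 3.206e+09.
L_total = 10·log₁₀(3.206e+09) = 95.06 dB SPL.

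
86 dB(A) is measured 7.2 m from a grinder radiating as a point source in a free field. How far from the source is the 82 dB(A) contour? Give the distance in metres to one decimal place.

11.4 m

Point-source spreading drops the level by 20·log₁₀(r₂/r₁); inverting, r₂/r₁ = 10^(ΔL/20).
r₂ = 7.2·10^((86−82)/20) = 7.2·10^(4.0/20) = 11.41 m.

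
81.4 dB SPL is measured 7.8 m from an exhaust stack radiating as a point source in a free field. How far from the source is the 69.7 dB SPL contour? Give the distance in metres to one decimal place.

30.0 m

For a point source L₁ − L₂ = 20·log₁₀(r₂/r₁), so r₂ = r₁·10^((L₁−L₂)/20).
r₂ = 7.8·10^((81.4−69.7)/20) = 7.8·10^(11.7/20) = 30.00 m.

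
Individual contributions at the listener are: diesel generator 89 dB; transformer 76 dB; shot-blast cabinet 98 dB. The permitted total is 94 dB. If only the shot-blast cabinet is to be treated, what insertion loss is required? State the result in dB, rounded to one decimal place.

Everything except the shot-blast cabinet sums to 10^(89/10) + 10^(76/10) = 8.341e+08 in linear terms, 89.21 dB.
To meet 94 dB overall, the treated shot-blast cabinet may contribute at most 10^(94/10) − 8.341e+08 = 1.678e+09, i.e. 92.25 dB.
Required insertion loss = 98 − 92.25 = 5.75 dB.

5.8 dB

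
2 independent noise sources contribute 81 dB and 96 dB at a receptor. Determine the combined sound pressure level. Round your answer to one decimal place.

96.1 dB

Incoherent sources combine by intensity addition: L_total = 10·log₁₀(Σ 10^(L_i/10)).
Σ 10^(L/10) = 10^(81/10) + 10^(96/10) = 4.107e+09.
L_total = 10·log₁₀(4.107e+09) = 96.14 dB.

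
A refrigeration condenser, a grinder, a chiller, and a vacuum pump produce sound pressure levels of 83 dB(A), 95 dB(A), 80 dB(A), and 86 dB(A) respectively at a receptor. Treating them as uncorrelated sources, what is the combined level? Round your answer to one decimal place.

95.9 dB(A)

Incoherent sources combine by intensity addition: L_total = 10·log₁₀(Σ 10^(L_i/10)).
Σ 10^(L/10) = 10^(83/10) + 10^(95/10) + 10^(80/10) + 10^(86/10) = 3.860e+09.
L_total = 10·log₁₀(3.860e+09) = 95.87 dB(A).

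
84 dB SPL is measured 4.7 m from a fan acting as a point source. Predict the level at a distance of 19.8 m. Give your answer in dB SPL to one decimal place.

For a point source, L₂ = L₁ − 20·log₁₀(r₂/r₁).
L₂ = 84 − 20·log₁₀(19.8/4.7) = 84 − 12.491 = 71.51 dB SPL.

71.5 dB SPL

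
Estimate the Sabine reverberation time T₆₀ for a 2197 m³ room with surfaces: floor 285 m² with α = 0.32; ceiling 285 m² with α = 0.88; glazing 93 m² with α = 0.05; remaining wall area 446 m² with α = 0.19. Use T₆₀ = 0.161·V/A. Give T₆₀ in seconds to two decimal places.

0.82 s

Summing Sᵢαᵢ: 285·0.32 + 285·0.88 + 93·0.05 + 446·0.19 = 431.39 m².
T₆₀ = 0.161·V/A = 0.161·2197/431.39 = 0.820 s.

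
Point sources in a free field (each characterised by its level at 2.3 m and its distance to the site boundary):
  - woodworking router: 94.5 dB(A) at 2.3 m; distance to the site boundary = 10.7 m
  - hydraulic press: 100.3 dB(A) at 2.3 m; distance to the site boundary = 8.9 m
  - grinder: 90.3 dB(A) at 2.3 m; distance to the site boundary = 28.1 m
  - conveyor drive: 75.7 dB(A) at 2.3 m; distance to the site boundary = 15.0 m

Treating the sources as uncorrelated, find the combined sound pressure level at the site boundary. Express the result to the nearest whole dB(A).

89 dB(A)

First find each source's level at the receiver (point-source: −20·log₁₀(r/r_ref)), then combine on an intensity basis.
woodworking router: 94.5 − 20·log₁₀(10.7/2.3) = 94.5 − 13.35 = 81.15 dB(A).
hydraulic press: 100.3 − 20·log₁₀(8.9/2.3) = 100.3 − 11.75 = 88.55 dB(A).
grinder: 90.3 − 20·log₁₀(28.1/2.3) = 90.3 − 21.74 = 68.56 dB(A).
conveyor drive: 75.7 − 20·log₁₀(15.0/2.3) = 75.7 − 16.29 = 59.41 dB(A).
Σ 10^(L/10) = 8.539e+08 → L_total = 10·log₁₀(8.539e+08) = 89.31 dB(A).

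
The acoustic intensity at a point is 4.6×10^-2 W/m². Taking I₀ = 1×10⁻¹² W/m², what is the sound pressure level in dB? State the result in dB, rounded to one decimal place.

I/I₀ = 4.6×10^-2/10⁻¹² = 4.6×10^10, and L = 10·log₁₀(I/I₀).
L = 10·(0.6628 + 10) = 106.63 dB.

106.6 dB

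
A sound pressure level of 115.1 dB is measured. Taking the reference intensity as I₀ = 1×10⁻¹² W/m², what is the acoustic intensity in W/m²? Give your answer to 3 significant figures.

L = 10·log₁₀(I/I₀) ⇒ I = I₀·10^(L/10) = 10⁻¹² × 10^11.51.

0.324 W/m²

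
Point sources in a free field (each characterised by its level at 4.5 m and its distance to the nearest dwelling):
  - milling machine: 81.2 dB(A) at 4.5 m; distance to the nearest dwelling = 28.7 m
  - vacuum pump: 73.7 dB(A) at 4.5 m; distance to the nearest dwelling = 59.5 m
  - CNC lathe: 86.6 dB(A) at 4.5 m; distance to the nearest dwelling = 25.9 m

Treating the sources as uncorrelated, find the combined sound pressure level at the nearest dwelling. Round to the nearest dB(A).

First find each source's level at the receiver (point-source: −20·log₁₀(r/r_ref)), then combine on an intensity basis.
milling machine: 81.2 − 20·log₁₀(28.7/4.5) = 81.2 − 16.09 = 65.11 dB(A).
vacuum pump: 73.7 − 20·log₁₀(59.5/4.5) = 73.7 − 22.43 = 51.27 dB(A).
CNC lathe: 86.6 − 20·log₁₀(25.9/4.5) = 86.6 − 15.20 = 71.40 dB(A).
Σ 10^(L/10) = 1.717e+07 → L_total = 10·log₁₀(1.717e+07) = 72.35 dB(A).

72 dB(A)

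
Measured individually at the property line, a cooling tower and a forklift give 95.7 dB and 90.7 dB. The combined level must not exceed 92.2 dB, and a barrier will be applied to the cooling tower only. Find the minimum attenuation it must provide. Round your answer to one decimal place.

The untreated sources together contribute 10^(90.7/10) = 1.175e+09, i.e. 90.70 dB.
To meet 92.2 dB overall, the treated cooling tower may contribute at most 10^(92.2/10) − 1.175e+09 = 4.847e+08, i.e. 86.85 dB.
Required insertion loss = 95.7 − 86.85 = 8.85 dB.

8.8 dB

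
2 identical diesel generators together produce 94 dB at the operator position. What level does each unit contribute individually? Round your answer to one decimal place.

91.0 dB

2 equal contributions raise the level by 10·log₁₀ 2 = 3.010 dB, so each unit alone gives 94 − 3.010.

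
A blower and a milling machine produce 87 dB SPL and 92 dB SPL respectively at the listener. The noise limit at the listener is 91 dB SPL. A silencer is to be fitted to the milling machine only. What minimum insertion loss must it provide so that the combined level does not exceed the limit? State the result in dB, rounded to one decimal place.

3.2 dB

The untreated sources together contribute 10^(87/10) = 5.012e+08, i.e. 87.00 dB SPL.
To meet 91 dB SPL overall, the treated milling machine may contribute at most 10^(91/10) − 5.012e+08 = 7.577e+08, i.e. 88.80 dB SPL.
Required insertion loss = 92 − 88.80 = 3.20 dB.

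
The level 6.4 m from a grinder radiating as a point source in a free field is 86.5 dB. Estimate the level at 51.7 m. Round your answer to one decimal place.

68.4 dB

Point-source attenuation: ΔL = 20·log₁₀(r₂/r₁) = 20·log₁₀(51.7/6.4) = 18.146 dB.
L₂ = 86.5 − 20·log₁₀(51.7/6.4) = 86.5 − 18.146 = 68.35 dB.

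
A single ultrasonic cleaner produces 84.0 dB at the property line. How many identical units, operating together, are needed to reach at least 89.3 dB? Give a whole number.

4

The shortfall is 89.3 − 84.0 = 5.3 dB, and N units add 10·log₁₀ N, so need 10·log₁₀ N ≥ 5.3.
N ≥ 10^(5.3/10) = 3.388, so N = 4.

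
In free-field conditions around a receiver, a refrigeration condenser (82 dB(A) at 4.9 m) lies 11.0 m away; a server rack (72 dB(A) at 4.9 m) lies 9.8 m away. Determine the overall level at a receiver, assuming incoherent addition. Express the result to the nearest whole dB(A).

Propagate each source to the receiver with L = L_ref − 20·log₁₀(r/r_ref), then add intensities.
refrigeration condenser: 82 − 20·log₁₀(11.0/4.9) = 82 − 7.02 = 74.98 dB(A).
server rack: 72 − 20·log₁₀(9.8/4.9) = 72 − 6.02 = 65.98 dB(A).
Σ 10^(L/10) = 3.541e+07 → L_total = 10·log₁₀(3.541e+07) = 75.49 dB(A).

75 dB(A)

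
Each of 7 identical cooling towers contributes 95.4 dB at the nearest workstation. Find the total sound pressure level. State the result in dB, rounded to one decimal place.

N identical incoherent sources raise the level by 10·log₁₀ N.
L_total = 95.4 + 10·log₁₀(7) = 95.4 + 8.451 = 103.85 dB.

103.9 dB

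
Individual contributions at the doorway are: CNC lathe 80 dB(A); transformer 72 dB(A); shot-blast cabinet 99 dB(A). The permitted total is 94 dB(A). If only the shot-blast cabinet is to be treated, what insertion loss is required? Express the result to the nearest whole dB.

5 dB

Everything except the shot-blast cabinet sums to 10^(80/10) + 10^(72/10) = 1.158e+08 in linear terms, 80.64 dB(A).
The limit corresponds to 10^(94/10) = 2.512e+09; subtracting the fixed part leaves 2.396e+09 for the shot-blast cabinet, i.e. 93.79 dB(A).
Required insertion loss = 99 − 93.79 = 5.21 dB.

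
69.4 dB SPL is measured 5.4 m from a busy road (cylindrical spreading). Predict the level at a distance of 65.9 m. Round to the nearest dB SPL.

59 dB SPL

Line-source attenuation: ΔL = 10·log₁₀(r₂/r₁) = 10·log₁₀(65.9/5.4) = 10.865 dB.
L₂ = 69.4 − 10·log₁₀(65.9/5.4) = 69.4 − 10.865 = 58.54 dB SPL.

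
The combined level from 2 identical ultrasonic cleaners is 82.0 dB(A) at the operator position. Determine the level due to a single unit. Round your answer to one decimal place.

2 equal contributions raise the level by 10·log₁₀ 2 = 3.010 dB, so each unit alone gives 82.0 − 3.010.

79.0 dB(A)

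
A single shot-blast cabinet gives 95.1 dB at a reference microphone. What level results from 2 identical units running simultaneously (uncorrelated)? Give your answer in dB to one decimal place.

98.1 dB

L_total = L₁ + 10·log₁₀ N for N identical incoherent sources.
L_total = 95.1 + 10·log₁₀(2) = 95.1 + 3.010 = 98.11 dB.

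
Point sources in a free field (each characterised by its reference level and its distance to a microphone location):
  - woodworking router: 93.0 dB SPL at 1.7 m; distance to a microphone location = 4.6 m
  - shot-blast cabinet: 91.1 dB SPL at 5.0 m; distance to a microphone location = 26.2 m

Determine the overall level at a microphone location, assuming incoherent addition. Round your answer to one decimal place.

85.0 dB SPL

Propagate each source to the receiver with L = L_ref − 20·log₁₀(r/r_ref), then add intensities.
woodworking router: 93.0 − 20·log₁₀(4.6/1.7) = 93.0 − 8.65 = 84.35 dB SPL.
shot-blast cabinet: 91.1 − 20·log₁₀(26.2/5.0) = 91.1 − 14.39 = 76.71 dB SPL.
Σ 10^(L/10) = 3.194e+08 → L_total = 10·log₁₀(3.194e+08) = 85.04 dB SPL.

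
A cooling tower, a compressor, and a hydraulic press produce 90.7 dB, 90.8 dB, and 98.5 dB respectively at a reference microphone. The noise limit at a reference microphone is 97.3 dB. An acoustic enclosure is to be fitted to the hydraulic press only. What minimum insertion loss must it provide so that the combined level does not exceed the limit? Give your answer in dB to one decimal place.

Fixed contribution from the other sources: Σ 10^(L/10) = 10^(90.7/10) + 10^(90.8/10) = 2.377e+09 (93.76 dB).
To meet 97.3 dB overall, the treated hydraulic press may contribute at most 10^(97.3/10) − 2.377e+09 = 2.993e+09, i.e. 94.76 dB.
So the hydraulic press must be reduced from 98.5 to 94.76 dB: IL = 3.74 dB.

3.7 dB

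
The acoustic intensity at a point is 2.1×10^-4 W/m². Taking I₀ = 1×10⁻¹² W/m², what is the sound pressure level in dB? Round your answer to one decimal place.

83.2 dB

L = 10·log₁₀(I/I₀) = 10·log₁₀(2.1×10^-4/10⁻¹²) = 10·log₁₀(2.1×10^8).
L = 10·(0.3222 + 8) = 83.22 dB.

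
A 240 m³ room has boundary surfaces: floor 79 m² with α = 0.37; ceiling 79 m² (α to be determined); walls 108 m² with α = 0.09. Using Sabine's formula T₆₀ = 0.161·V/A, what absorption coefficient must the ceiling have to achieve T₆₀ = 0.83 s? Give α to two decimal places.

A = 0.161·V/T₆₀ = 0.161·240/0.83 = 46.55 m² sabins.
Absorption from the other surfaces = 79·0.37 + 108·0.09 = 38.95 m², so the ceiling must supply 7.60 m² over 79 m².
α = 7.60/79 = 0.096.

0.10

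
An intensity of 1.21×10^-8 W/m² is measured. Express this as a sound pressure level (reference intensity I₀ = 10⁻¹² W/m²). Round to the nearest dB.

41 dB

I/I₀ = 1.21×10^-8/10⁻¹² = 1.21×10^4, and L = 10·log₁₀(I/I₀).
L = 10·(0.0828 + 4) = 40.83 dB.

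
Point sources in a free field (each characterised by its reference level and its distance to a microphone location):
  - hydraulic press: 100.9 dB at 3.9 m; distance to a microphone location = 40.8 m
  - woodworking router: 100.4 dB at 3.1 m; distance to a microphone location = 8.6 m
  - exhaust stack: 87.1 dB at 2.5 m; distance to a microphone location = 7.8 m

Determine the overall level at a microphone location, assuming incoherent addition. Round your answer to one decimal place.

First find each source's level at the receiver (point-source: −20·log₁₀(r/r_ref)), then combine on an intensity basis.
hydraulic press: 100.9 − 20·log₁₀(40.8/3.9) = 100.9 − 20.39 = 80.51 dB.
woodworking router: 100.4 − 20·log₁₀(8.6/3.1) = 100.4 − 8.86 = 91.54 dB.
exhaust stack: 87.1 − 20·log₁₀(7.8/2.5) = 87.1 − 9.88 = 77.22 dB.
Σ 10^(L/10) = 1.590e+09 → L_total = 10·log₁₀(1.590e+09) = 92.01 dB.

92.0 dB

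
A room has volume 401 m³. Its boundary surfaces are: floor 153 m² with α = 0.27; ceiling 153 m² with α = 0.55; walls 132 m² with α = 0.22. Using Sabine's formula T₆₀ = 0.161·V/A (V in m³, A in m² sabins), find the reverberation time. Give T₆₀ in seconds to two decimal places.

0.42 s

Summing Sᵢαᵢ: 153·0.27 + 153·0.55 + 132·0.22 = 154.50 m².
T₆₀ = 0.161 × 401 / 154.50 = 0.418 s.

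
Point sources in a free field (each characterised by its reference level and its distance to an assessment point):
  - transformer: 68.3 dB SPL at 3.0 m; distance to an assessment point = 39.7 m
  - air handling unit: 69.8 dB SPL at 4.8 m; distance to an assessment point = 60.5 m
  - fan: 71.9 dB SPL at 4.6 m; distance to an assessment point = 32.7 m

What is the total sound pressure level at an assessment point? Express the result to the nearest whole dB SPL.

Apply inverse-square spreading to bring every level to the receiver, then sum 10^(L/10).
transformer: 68.3 − 20·log₁₀(39.7/3.0) = 68.3 − 22.43 = 45.87 dB SPL.
air handling unit: 69.8 − 20·log₁₀(60.5/4.8) = 69.8 − 22.01 = 47.79 dB SPL.
fan: 71.9 − 20·log₁₀(32.7/4.6) = 71.9 − 17.04 = 54.86 dB SPL.
Σ 10^(L/10) = 4.052e+05 → L_total = 10·log₁₀(4.052e+05) = 56.08 dB SPL.

56 dB SPL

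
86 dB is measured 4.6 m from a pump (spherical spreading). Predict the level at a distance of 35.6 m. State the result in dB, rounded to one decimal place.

Spherical spreading from a point source gives a 20·log₁₀(r₂/r₁) drop.
L₂ = 86 − 20·log₁₀(35.6/4.6) = 86 − 17.774 = 68.23 dB.

68.2 dB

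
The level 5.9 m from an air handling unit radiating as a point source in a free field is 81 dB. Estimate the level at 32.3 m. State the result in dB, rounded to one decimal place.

66.2 dB

For a point source, L₂ = L₁ − 20·log₁₀(r₂/r₁).
L₂ = 81 − 20·log₁₀(32.3/5.9) = 81 − 14.767 = 66.23 dB.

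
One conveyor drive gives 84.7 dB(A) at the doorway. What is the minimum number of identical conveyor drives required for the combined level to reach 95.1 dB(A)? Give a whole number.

11

The shortfall is 95.1 − 84.7 = 10.4 dB, and N units add 10·log₁₀ N, so need 10·log₁₀ N ≥ 10.4.
N ≥ 10^(10.4/10) = 10.965, so N = 11.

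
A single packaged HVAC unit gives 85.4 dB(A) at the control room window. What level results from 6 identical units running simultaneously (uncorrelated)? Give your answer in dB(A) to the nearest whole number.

93 dB(A)

N identical incoherent sources raise the level by 10·log₁₀ N.
L_total = 85.4 + 10·log₁₀(6) = 85.4 + 7.782 = 93.18 dB(A).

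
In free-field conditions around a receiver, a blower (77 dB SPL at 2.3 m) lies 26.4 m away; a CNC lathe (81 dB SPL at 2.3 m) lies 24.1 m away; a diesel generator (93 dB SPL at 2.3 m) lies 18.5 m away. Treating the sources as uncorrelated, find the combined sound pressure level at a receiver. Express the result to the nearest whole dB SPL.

Propagate each source to the receiver with L = L_ref − 20·log₁₀(r/r_ref), then add intensities.
blower: 77 − 20·log₁₀(26.4/2.3) = 77 − 21.20 = 55.80 dB SPL.
CNC lathe: 81 − 20·log₁₀(24.1/2.3) = 81 − 20.41 = 60.59 dB SPL.
diesel generator: 93 − 20·log₁₀(18.5/2.3) = 93 − 18.11 = 74.89 dB SPL.
Σ 10^(L/10) = 3.237e+07 → L_total = 10·log₁₀(3.237e+07) = 75.10 dB SPL.

75 dB SPL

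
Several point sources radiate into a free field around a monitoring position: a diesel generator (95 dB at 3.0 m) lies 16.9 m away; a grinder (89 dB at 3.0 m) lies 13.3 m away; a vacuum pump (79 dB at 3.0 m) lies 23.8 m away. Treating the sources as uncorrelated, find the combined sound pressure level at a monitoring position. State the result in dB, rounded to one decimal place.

Apply inverse-square spreading to bring every level to the receiver, then sum 10^(L/10).
diesel generator: 95 − 20·log₁₀(16.9/3.0) = 95 − 15.02 = 79.98 dB.
grinder: 89 − 20·log₁₀(13.3/3.0) = 89 − 12.93 = 76.07 dB.
vacuum pump: 79 − 20·log₁₀(23.8/3.0) = 79 − 17.99 = 61.01 dB.
Σ 10^(L/10) = 1.413e+08 → L_total = 10·log₁₀(1.413e+08) = 81.50 dB.

81.5 dB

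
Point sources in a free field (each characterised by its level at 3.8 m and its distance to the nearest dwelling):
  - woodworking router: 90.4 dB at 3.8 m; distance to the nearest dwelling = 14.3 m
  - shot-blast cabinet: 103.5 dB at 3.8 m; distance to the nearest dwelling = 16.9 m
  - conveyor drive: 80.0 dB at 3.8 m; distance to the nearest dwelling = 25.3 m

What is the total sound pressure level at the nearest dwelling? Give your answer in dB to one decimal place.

First find each source's level at the receiver (point-source: −20·log₁₀(r/r_ref)), then combine on an intensity basis.
woodworking router: 90.4 − 20·log₁₀(14.3/3.8) = 90.4 − 11.51 = 78.89 dB.
shot-blast cabinet: 103.5 − 20·log₁₀(16.9/3.8) = 103.5 − 12.96 = 90.54 dB.
conveyor drive: 80.0 − 20·log₁₀(25.3/3.8) = 80.0 − 16.47 = 63.53 dB.
Σ 10^(L/10) = 1.212e+09 → L_total = 10·log₁₀(1.212e+09) = 90.83 dB.

90.8 dB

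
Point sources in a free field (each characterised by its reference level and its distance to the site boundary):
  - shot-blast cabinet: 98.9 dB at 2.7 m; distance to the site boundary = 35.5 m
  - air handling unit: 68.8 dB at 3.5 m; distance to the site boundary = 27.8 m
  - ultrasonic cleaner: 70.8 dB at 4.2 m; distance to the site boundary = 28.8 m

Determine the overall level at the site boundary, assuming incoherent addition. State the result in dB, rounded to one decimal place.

76.6 dB

First find each source's level at the receiver (point-source: −20·log₁₀(r/r_ref)), then combine on an intensity basis.
shot-blast cabinet: 98.9 − 20·log₁₀(35.5/2.7) = 98.9 − 22.38 = 76.52 dB.
air handling unit: 68.8 − 20·log₁₀(27.8/3.5) = 68.8 − 18.00 = 50.80 dB.
ultrasonic cleaner: 70.8 − 20·log₁₀(28.8/4.2) = 70.8 − 16.72 = 54.08 dB.
Σ 10^(L/10) = 4.528e+07 → L_total = 10·log₁₀(4.528e+07) = 76.56 dB.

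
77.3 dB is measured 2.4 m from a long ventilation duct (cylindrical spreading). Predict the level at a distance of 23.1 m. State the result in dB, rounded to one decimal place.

67.5 dB

For a line source, L₂ = L₁ − 10·log₁₀(r₂/r₁).
L₂ = 77.3 − 10·log₁₀(23.1/2.4) = 77.3 − 9.834 = 67.47 dB.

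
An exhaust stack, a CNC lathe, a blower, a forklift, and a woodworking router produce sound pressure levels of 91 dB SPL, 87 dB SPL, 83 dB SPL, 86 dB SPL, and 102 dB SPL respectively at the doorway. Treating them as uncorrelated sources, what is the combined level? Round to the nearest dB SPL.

103 dB SPL

For uncorrelated sources the intensities add, so convert each level to linear form, sum, and take 10·log₁₀ of the total.
Σ 10^(L/10) = 10^(91/10) + 10^(87/10) + 10^(83/10) + 10^(86/10) + 10^(102/10) = 1.821e+10.
L_total = 10·log₁₀(1.821e+10) = 102.60 dB SPL.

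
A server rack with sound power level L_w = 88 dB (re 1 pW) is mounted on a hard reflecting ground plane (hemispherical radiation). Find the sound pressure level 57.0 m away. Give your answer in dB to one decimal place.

44.9 dB

Free-field hemispherical radiation: L_p = L_w − 10·log₁₀(2π·r²), r = 57.0 m.
2π·r² = 2.041e+04 m², 10·log₁₀ of that is 43.099 dB.
L_p = 88 − 43.099 = 44.90 dB.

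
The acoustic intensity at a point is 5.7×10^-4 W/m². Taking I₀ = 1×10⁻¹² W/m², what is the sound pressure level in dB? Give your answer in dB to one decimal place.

87.6 dB

L = 10·log₁₀(I/I₀) = 10·log₁₀(5.7×10^-4/10⁻¹²) = 10·log₁₀(5.7×10^8).
L = 10·(0.7559 + 8) = 87.56 dB.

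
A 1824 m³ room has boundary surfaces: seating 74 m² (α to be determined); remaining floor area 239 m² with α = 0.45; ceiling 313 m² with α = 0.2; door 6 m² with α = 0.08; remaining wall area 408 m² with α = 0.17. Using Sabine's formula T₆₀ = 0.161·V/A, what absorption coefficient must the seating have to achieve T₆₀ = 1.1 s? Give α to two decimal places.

0.36

A = 0.161·V/T₆₀ = 0.161·1824/1.1 = 266.97 m² sabins.
Absorption from the other surfaces = 239·0.45 + 313·0.2 + 6·0.08 + 408·0.17 = 239.99 m², so the seating must supply 26.98 m² over 74 m².
α = 26.98/74 = 0.365.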